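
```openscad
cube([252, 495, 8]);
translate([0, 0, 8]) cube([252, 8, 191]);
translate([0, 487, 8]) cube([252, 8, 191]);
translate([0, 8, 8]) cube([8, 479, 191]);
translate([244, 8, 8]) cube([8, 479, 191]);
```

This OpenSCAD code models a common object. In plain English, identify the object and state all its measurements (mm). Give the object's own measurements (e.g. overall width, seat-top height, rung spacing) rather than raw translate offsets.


An open-topped rectangular box: outside dimensions 252×495×199 mm, with a uniform wall and base thickness of 8 mm. The base is a full 252×495 slab on the floor; four walls sit on top of the base. The front and back walls (the −y and +y sides) span the full width; the two side walls fit between them.


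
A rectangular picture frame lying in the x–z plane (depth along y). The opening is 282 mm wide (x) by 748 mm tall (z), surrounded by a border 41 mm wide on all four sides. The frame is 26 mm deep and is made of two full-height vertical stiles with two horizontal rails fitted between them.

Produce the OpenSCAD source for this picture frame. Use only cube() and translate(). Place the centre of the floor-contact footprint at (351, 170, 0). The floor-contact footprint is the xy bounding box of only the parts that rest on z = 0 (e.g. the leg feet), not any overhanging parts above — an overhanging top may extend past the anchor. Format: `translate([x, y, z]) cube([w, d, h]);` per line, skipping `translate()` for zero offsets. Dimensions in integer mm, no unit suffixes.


translate([169, 157, 0]) cube([41, 26, 830]);
translate([492, 157, 0]) cube([41, 26, 830]);
translate([210, 157, 0]) cube([282, 26, 41]);
translate([210, 157, 789]) cube([282, 26, 41]);


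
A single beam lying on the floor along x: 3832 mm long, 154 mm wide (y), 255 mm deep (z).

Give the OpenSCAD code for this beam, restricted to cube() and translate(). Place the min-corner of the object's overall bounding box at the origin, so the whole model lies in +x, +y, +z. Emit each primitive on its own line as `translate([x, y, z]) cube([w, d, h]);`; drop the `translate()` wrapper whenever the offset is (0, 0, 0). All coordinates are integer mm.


cube([3832, 154, 255]);


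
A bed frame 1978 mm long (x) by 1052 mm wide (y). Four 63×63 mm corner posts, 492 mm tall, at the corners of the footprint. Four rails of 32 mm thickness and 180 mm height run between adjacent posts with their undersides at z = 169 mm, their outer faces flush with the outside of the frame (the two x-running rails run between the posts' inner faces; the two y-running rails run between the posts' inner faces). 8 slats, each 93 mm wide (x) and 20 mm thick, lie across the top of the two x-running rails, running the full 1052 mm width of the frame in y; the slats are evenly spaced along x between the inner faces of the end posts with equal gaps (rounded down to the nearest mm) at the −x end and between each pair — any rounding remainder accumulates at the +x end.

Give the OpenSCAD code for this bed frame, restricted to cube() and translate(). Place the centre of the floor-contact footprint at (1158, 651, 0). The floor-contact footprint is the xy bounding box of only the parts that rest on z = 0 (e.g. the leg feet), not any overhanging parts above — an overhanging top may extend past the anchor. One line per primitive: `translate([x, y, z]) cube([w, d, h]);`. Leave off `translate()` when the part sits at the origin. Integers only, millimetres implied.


translate([169, 125, 0]) cube([63, 63, 492]);
translate([169, 1114, 0]) cube([63, 63, 492]);
translate([2084, 125, 0]) cube([63, 63, 492]);
translate([2084, 1114, 0]) cube([63, 63, 492]);
translate([232, 125, 169]) cube([1852, 32, 180]);
translate([232, 1145, 169]) cube([1852, 32, 180]);
translate([169, 188, 169]) cube([32, 926, 180]);
translate([2115, 188, 169]) cube([32, 926, 180]);
translate([355, 125, 349]) cube([93, 1052, 20]);
translate([571, 125, 349]) cube([93, 1052, 20]);
translate([787, 125, 349]) cube([93, 1052, 20]);
translate([1003, 125, 349]) cube([93, 1052, 20]);
translate([1219, 125, 349]) cube([93, 1052, 20]);
translate([1435, 125, 349]) cube([93, 1052, 20]);
translate([1651, 125, 349]) cube([93, 1052, 20]);
translate([1867, 125, 349]) cube([93, 1052, 20]);


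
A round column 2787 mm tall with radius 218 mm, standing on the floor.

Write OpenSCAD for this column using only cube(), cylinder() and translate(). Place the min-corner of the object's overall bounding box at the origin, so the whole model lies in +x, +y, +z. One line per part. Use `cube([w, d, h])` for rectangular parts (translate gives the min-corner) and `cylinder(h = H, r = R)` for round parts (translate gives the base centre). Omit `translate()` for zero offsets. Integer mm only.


translate([218, 218, 0]) cylinder(h = 2787, r = 218);


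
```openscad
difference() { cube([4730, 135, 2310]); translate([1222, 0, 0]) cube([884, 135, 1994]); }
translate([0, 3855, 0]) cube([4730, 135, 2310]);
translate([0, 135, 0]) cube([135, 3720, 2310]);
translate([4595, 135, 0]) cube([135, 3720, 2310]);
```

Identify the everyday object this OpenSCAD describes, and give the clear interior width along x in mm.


A single room. The interior width is 4460 mm.

Four walls enclosing a rectangle with a door in the front wall — a room. Outside width 4730 minus two 135 mm walls gives 4460 mm.


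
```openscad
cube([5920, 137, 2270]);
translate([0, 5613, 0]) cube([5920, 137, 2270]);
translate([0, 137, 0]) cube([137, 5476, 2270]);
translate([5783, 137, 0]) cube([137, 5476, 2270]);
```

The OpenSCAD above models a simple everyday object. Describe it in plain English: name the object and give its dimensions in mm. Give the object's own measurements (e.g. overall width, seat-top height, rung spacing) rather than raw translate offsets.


The wall frame of a small rectangular building: four walls, each 2270 mm tall and 137 mm thick, enclosing a footprint 5920 mm (x) by 5750 mm (y) outside-to-outside, with no floor or roof. The front and back walls (the −y and +y sides) span the full width; the two side walls fit between them.


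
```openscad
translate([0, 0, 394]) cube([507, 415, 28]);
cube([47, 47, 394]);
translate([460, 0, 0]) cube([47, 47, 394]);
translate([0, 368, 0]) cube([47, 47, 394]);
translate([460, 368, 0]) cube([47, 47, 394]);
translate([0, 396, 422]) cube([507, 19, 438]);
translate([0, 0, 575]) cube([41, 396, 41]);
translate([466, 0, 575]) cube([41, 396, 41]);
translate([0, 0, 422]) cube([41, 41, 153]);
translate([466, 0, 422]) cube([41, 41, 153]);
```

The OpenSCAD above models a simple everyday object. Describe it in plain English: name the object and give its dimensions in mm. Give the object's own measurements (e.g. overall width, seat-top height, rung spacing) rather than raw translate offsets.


A chair. The seat is a 507×415×28 mm slab with its top at z = 422 mm, on four 47×47 mm corner legs (flush with the seat edges, standing on z = 0). A flat backrest 19 mm thick, 438 mm tall, spans the full seat width and rises from the seat top along its +y edge, rear face flush with the rear of the seat. Two armrests of 41×41 mm section run along each side from the seat's front edge to the front of the backrest, top faces 194 mm above the seat top and outer faces flush with the seat's x-edges; a 41×41 mm post under the front of each armrest stands on the seat at the front corner.


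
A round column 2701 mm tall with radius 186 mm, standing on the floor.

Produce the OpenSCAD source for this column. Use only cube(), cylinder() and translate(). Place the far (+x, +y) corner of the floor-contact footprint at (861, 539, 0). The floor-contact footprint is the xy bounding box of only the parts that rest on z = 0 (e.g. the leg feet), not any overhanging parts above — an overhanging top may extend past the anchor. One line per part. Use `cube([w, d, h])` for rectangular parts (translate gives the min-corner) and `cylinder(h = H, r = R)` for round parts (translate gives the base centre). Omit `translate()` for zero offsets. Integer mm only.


translate([675, 353, 0]) cylinder(h = 2701, r = 186);


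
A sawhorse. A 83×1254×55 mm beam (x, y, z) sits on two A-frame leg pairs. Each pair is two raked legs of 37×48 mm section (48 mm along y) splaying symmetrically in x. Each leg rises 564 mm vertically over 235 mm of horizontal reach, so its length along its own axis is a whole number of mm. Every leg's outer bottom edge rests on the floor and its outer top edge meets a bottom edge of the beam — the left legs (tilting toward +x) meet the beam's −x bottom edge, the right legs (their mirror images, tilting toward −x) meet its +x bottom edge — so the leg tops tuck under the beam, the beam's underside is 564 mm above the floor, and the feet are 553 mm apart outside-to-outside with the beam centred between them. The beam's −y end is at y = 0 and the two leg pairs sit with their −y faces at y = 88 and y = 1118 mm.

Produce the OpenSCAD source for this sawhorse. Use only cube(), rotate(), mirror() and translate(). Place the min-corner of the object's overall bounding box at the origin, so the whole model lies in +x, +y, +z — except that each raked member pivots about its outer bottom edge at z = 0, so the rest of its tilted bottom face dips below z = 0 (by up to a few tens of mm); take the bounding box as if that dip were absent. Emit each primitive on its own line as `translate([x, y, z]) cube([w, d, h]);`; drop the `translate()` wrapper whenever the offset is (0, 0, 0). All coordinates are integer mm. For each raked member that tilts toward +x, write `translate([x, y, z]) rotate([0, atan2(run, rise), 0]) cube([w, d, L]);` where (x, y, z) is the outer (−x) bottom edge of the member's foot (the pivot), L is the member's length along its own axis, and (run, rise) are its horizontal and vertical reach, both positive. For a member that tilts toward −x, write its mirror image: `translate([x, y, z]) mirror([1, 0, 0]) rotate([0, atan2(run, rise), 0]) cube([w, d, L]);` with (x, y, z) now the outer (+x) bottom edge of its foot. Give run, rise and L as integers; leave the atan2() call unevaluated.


// leg length = √(235² + 564²) = 611
// right-leg outer foot x = 2·235 + 83 = 553
// beam min-corner = (235, 0, 564)
translate([235, 0, 564]) cube([83, 1254, 55]);
translate([0, 88, 0]) rotate([0, atan2(235, 564), 0]) cube([37, 48, 611]);
translate([553, 88, 0]) mirror([1, 0, 0]) rotate([0, atan2(235, 564), 0]) cube([37, 48, 611]);
translate([0, 1118, 0]) rotate([0, atan2(235, 564), 0]) cube([37, 48, 611]);
translate([553, 1118, 0]) mirror([1, 0, 0]) rotate([0, atan2(235, 564), 0]) cube([37, 48, 611]);


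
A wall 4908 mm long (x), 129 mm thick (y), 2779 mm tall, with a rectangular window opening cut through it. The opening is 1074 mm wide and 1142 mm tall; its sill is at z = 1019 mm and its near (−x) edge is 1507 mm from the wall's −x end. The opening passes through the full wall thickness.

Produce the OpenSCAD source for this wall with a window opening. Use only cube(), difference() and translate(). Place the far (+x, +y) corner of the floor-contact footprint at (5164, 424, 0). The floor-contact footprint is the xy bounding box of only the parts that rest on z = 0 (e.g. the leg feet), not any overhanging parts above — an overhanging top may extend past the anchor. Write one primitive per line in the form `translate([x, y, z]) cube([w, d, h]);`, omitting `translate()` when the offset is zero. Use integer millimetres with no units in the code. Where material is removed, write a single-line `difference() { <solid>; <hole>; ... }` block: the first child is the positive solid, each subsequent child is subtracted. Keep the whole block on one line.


difference() { translate([256, 295, 0]) cube([4908, 129, 2779]); translate([1763, 295, 1019]) cube([1074, 129, 1142]); }


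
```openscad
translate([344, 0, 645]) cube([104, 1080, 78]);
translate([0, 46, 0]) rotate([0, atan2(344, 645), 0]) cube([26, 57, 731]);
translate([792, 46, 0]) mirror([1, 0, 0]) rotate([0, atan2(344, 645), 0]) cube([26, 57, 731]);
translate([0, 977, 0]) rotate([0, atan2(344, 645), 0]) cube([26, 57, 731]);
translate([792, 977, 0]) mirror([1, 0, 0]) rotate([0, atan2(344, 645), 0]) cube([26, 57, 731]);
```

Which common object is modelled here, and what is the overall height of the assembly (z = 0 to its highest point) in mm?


A sawhorse. The overall height is 723 mm.

A beam across two mirrored pairs of raked legs — a sawhorse. The beam's underside is at z = 645 (matching the legs' vertical rise in atan2(344, 645)) and the beam is 78 mm tall, so its top is at 645 + 78 = 723 mm. The raked legs top out at the beam's underside, so that is the highest point.


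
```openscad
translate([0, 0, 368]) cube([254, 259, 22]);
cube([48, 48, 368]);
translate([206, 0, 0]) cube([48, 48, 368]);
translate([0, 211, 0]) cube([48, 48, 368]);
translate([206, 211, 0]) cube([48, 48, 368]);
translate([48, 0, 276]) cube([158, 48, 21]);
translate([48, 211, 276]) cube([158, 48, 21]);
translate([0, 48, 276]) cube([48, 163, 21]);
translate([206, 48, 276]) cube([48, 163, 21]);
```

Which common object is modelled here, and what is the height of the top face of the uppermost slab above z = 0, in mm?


A stool. The seat height is 390 mm.

A 254×259×22 slab at z = 368 on four corner posts — a stool. The seat top is 368 + 22 = 390 mm.


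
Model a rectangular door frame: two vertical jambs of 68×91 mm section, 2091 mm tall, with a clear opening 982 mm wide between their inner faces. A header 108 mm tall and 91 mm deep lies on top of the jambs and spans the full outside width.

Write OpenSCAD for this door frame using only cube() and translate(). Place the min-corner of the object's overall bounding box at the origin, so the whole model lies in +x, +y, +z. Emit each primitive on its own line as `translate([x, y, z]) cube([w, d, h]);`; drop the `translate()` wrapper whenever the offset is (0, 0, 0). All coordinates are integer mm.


cube([68, 91, 2091]);
translate([1050, 0, 0]) cube([68, 91, 2091]);
translate([0, 0, 2091]) cube([1118, 91, 108]);


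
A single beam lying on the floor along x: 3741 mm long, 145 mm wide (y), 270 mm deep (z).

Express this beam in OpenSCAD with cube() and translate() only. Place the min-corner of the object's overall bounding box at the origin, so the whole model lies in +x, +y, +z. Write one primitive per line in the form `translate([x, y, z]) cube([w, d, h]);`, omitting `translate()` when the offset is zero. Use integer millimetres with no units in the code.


cube([3741, 145, 270]);


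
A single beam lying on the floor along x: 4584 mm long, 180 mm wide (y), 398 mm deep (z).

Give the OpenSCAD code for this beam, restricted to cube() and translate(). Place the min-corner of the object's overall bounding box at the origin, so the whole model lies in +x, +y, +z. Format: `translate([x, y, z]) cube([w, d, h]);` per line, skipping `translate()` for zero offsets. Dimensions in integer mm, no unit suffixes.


cube([4584, 180, 398]);


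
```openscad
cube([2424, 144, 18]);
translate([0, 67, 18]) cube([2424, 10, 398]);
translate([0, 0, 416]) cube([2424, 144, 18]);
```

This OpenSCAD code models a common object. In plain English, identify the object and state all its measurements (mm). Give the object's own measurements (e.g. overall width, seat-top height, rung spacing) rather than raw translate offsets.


An I-beam lying along x, 2424 mm long. Overall section height 434 mm. Two flanges 144 mm wide (y) and 18 mm thick, one on the floor and one at the top; a web 10 mm thick runs between them, centred on the flange width.


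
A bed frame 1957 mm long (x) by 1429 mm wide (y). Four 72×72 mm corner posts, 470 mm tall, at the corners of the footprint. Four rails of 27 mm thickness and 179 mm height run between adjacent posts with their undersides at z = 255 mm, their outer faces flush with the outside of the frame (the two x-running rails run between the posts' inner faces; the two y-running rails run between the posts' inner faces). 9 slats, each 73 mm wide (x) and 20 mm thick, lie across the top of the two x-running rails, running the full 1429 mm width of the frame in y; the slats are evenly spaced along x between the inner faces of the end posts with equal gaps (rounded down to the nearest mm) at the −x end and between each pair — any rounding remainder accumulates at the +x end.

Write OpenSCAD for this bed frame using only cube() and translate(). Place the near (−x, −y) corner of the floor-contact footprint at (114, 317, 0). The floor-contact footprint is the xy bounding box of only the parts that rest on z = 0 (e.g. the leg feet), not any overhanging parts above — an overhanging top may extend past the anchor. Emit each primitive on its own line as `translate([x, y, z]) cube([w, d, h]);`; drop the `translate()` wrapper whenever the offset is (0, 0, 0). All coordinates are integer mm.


// slat z = rail_z + rail_h = 255 + 179 = 434
// slat gap = ⌊(1813 − 9·73) / 10⌋ = 115
translate([114, 317, 0]) cube([72, 72, 470]);
translate([114, 1674, 0]) cube([72, 72, 470]);
translate([1999, 317, 0]) cube([72, 72, 470]);
translate([1999, 1674, 0]) cube([72, 72, 470]);
translate([186, 317, 255]) cube([1813, 27, 179]);
translate([186, 1719, 255]) cube([1813, 27, 179]);
translate([114, 389, 255]) cube([27, 1285, 179]);
translate([2044, 389, 255]) cube([27, 1285, 179]);
translate([301, 317, 434]) cube([73, 1429, 20]);
translate([489, 317, 434]) cube([73, 1429, 20]);
translate([677, 317, 434]) cube([73, 1429, 20]);
translate([865, 317, 434]) cube([73, 1429, 20]);
translate([1053, 317, 434]) cube([73, 1429, 20]);
translate([1241, 317, 434]) cube([73, 1429, 20]);
translate([1429, 317, 434]) cube([73, 1429, 20]);
translate([1617, 317, 434]) cube([73, 1429, 20]);
translate([1805, 317, 434]) cube([73, 1429, 20]);


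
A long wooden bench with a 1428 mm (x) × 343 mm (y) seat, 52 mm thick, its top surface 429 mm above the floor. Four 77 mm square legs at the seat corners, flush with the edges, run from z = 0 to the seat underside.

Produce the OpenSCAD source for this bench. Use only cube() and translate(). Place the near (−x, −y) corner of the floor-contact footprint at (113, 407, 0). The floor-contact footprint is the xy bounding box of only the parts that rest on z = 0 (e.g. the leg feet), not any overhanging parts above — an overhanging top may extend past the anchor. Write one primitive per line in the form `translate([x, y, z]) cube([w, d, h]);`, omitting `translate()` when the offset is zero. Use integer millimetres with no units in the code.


translate([113, 407, 377]) cube([1428, 343, 52]);
translate([113, 407, 0]) cube([77, 77, 377]);
translate([113, 673, 0]) cube([77, 77, 377]);
translate([1464, 407, 0]) cube([77, 77, 377]);
translate([1464, 673, 0]) cube([77, 77, 377]);


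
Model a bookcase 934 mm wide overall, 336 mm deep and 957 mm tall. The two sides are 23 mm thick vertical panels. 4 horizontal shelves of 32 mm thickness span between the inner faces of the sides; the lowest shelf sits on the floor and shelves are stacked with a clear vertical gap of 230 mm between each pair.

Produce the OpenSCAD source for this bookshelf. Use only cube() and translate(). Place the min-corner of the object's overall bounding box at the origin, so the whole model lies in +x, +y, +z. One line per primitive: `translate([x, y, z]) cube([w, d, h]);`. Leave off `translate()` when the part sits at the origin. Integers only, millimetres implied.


cube([23, 336, 957]);
translate([911, 0, 0]) cube([23, 336, 957]);
translate([23, 0, 0]) cube([888, 336, 32]);
translate([23, 0, 262]) cube([888, 336, 32]);
translate([23, 0, 524]) cube([888, 336, 32]);
translate([23, 0, 786]) cube([888, 336, 32]);


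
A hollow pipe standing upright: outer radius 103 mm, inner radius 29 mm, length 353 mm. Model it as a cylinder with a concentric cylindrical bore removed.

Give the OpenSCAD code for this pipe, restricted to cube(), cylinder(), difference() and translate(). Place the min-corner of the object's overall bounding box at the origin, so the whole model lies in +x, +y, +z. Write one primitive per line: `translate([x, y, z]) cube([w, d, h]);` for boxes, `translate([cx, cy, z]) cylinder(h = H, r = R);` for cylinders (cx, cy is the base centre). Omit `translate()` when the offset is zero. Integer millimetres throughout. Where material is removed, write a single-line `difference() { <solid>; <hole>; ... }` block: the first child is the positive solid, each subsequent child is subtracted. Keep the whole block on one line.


difference() { translate([103, 103, 0]) cylinder(h = 353, r = 103); translate([103, 103, 0]) cylinder(h = 353, r = 29); }


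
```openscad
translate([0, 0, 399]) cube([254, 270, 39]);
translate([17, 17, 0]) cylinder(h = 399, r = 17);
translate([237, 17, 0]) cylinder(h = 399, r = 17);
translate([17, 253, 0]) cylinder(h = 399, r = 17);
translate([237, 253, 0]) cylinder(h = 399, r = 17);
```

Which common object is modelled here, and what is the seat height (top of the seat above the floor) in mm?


A stool. The seat height is 438 mm.

A 254×270×39 slab at z = 399 on four corner cylinders — a stool. The seat top is 399 + 39 = 438 mm.


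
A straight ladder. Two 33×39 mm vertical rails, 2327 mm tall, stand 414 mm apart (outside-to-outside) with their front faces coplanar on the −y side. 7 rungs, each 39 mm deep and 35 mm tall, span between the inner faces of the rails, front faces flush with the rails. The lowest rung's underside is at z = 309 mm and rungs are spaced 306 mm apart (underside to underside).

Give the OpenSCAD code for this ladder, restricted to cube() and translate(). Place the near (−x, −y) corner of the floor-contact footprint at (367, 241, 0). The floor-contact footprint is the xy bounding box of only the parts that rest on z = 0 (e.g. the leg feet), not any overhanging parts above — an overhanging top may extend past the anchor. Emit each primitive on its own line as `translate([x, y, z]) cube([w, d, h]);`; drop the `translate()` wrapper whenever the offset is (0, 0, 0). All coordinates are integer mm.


translate([367, 241, 0]) cube([33, 39, 2327]);
translate([748, 241, 0]) cube([33, 39, 2327]);
translate([400, 241, 309]) cube([348, 39, 35]);
translate([400, 241, 615]) cube([348, 39, 35]);
translate([400, 241, 921]) cube([348, 39, 35]);
translate([400, 241, 1227]) cube([348, 39, 35]);
translate([400, 241, 1533]) cube([348, 39, 35]);
translate([400, 241, 1839]) cube([348, 39, 35]);
translate([400, 241, 2145]) cube([348, 39, 35]);


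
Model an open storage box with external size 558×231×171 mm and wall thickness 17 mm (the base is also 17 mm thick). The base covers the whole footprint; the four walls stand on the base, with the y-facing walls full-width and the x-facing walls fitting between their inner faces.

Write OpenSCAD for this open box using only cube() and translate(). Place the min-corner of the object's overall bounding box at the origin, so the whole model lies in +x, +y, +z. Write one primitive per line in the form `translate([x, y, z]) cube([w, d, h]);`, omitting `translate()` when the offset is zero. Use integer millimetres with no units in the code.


cube([558, 231, 17]);
translate([0, 0, 17]) cube([558, 17, 154]);
translate([0, 214, 17]) cube([558, 17, 154]);
translate([0, 17, 17]) cube([17, 197, 154]);
translate([541, 17, 17]) cube([17, 197, 154]);


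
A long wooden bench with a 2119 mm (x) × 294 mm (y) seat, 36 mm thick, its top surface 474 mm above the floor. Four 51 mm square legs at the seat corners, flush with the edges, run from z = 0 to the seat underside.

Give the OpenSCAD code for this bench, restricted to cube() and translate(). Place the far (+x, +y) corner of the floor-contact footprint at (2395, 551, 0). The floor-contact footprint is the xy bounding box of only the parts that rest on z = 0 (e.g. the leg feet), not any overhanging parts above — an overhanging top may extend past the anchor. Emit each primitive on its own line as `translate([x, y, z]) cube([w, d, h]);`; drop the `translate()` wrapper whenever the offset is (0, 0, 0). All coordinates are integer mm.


translate([276, 257, 438]) cube([2119, 294, 36]);
translate([276, 257, 0]) cube([51, 51, 438]);
translate([276, 500, 0]) cube([51, 51, 438]);
translate([2344, 257, 0]) cube([51, 51, 438]);
translate([2344, 500, 0]) cube([51, 51, 438]);


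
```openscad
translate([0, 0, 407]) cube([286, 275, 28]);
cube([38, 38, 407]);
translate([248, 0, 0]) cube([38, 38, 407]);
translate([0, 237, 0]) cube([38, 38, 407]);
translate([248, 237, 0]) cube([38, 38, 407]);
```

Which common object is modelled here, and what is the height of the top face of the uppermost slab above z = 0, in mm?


A stool. The seat height is 435 mm.

A 286×275×28 slab at z = 407 on four corner posts — a stool. The seat top is 407 + 28 = 435 mm.


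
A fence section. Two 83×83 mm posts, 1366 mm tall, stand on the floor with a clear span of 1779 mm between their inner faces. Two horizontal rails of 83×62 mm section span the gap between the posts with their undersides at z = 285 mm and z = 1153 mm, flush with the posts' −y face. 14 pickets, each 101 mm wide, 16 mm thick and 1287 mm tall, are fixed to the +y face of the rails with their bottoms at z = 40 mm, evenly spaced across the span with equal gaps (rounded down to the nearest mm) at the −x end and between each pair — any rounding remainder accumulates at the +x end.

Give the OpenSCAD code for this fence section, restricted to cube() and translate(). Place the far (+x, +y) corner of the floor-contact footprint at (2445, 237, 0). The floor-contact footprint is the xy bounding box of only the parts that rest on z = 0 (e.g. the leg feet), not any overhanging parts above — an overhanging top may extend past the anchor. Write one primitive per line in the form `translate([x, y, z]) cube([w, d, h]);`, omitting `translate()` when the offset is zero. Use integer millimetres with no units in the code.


translate([500, 154, 0]) cube([83, 83, 1366]);
translate([2362, 154, 0]) cube([83, 83, 1366]);
translate([583, 154, 285]) cube([1779, 83, 62]);
translate([583, 154, 1153]) cube([1779, 83, 62]);
translate([607, 237, 40]) cube([101, 16, 1287]);
translate([732, 237, 40]) cube([101, 16, 1287]);
translate([857, 237, 40]) cube([101, 16, 1287]);
translate([982, 237, 40]) cube([101, 16, 1287]);
translate([1107, 237, 40]) cube([101, 16, 1287]);
translate([1232, 237, 40]) cube([101, 16, 1287]);
translate([1357, 237, 40]) cube([101, 16, 1287]);
translate([1482, 237, 40]) cube([101, 16, 1287]);
translate([1607, 237, 40]) cube([101, 16, 1287]);
translate([1732, 237, 40]) cube([101, 16, 1287]);
translate([1857, 237, 40]) cube([101, 16, 1287]);
translate([1982, 237, 40]) cube([101, 16, 1287]);
translate([2107, 237, 40]) cube([101, 16, 1287]);
translate([2232, 237, 40]) cube([101, 16, 1287]);


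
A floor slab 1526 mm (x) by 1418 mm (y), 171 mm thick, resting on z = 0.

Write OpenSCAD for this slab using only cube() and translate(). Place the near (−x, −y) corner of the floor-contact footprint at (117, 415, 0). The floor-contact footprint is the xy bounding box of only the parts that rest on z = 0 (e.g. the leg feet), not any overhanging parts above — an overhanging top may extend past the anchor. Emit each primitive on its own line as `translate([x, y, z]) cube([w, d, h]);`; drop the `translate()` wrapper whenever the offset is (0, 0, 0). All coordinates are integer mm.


translate([117, 415, 0]) cube([1526, 1418, 171]);


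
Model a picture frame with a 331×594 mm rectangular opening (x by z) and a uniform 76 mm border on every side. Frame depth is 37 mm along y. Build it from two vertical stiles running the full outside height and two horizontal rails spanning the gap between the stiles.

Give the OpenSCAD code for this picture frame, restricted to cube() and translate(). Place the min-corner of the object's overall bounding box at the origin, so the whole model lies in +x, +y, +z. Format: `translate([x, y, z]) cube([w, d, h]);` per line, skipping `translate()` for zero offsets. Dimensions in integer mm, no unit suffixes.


cube([76, 37, 746]);
translate([407, 0, 0]) cube([76, 37, 746]);
translate([76, 0, 0]) cube([331, 37, 76]);
translate([76, 0, 670]) cube([331, 37, 76]);


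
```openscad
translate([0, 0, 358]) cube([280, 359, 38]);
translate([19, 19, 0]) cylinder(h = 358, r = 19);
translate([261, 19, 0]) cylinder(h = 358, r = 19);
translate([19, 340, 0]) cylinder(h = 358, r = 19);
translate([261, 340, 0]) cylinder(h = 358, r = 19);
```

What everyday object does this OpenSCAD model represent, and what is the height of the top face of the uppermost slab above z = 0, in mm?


A stool. The seat height is 396 mm.

A 280×359×38 slab at z = 358 on four corner cylinders — a stool. The seat top is 358 + 38 = 396 mm.


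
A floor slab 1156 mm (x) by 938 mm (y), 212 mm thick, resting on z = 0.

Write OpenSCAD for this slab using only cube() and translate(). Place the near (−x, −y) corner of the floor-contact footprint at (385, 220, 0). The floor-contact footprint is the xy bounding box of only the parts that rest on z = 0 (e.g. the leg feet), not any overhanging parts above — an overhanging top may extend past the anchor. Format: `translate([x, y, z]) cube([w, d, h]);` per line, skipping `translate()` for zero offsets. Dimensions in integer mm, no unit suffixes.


translate([385, 220, 0]) cube([1156, 938, 212]);


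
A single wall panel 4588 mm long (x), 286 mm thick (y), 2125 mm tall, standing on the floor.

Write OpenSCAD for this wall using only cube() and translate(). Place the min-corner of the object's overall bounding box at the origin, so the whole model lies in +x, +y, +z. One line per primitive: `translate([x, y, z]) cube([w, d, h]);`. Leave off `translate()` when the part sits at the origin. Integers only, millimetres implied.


cube([4588, 286, 2125]);


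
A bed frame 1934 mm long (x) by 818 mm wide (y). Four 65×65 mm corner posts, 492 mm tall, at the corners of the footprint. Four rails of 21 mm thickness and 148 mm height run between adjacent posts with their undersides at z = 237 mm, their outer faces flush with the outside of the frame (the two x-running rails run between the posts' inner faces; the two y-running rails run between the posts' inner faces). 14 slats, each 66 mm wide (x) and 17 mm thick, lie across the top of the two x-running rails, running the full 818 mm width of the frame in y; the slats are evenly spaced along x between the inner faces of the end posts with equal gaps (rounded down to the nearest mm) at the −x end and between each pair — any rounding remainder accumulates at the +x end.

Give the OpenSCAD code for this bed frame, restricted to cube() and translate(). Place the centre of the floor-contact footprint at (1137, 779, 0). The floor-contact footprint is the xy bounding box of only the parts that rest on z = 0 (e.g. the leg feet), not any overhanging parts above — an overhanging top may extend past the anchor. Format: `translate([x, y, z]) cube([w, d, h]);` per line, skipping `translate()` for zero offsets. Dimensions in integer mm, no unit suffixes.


translate([170, 370, 0]) cube([65, 65, 492]);
translate([170, 1123, 0]) cube([65, 65, 492]);
translate([2039, 370, 0]) cube([65, 65, 492]);
translate([2039, 1123, 0]) cube([65, 65, 492]);
translate([235, 370, 237]) cube([1804, 21, 148]);
translate([235, 1167, 237]) cube([1804, 21, 148]);
translate([170, 435, 237]) cube([21, 688, 148]);
translate([2083, 435, 237]) cube([21, 688, 148]);
translate([293, 370, 385]) cube([66, 818, 17]);
translate([417, 370, 385]) cube([66, 818, 17]);
translate([541, 370, 385]) cube([66, 818, 17]);
translate([665, 370, 385]) cube([66, 818, 17]);
translate([789, 370, 385]) cube([66, 818, 17]);
translate([913, 370, 385]) cube([66, 818, 17]);
translate([1037, 370, 385]) cube([66, 818, 17]);
translate([1161, 370, 385]) cube([66, 818, 17]);
translate([1285, 370, 385]) cube([66, 818, 17]);
translate([1409, 370, 385]) cube([66, 818, 17]);
translate([1533, 370, 385]) cube([66, 818, 17]);
translate([1657, 370, 385]) cube([66, 818, 17]);
translate([1781, 370, 385]) cube([66, 818, 17]);
translate([1905, 370, 385]) cube([66, 818, 17]);


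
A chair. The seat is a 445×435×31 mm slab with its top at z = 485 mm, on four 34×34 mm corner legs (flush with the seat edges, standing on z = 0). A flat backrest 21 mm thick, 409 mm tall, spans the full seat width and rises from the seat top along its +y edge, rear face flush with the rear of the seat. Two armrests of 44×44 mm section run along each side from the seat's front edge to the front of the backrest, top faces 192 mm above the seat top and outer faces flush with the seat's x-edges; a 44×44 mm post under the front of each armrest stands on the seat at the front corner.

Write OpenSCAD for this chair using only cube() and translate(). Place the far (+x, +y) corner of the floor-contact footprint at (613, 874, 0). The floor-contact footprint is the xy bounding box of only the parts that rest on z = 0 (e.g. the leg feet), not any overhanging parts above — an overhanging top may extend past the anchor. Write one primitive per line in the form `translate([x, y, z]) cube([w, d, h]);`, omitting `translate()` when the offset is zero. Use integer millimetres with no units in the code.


translate([168, 439, 454]) cube([445, 435, 31]);
translate([168, 439, 0]) cube([34, 34, 454]);
translate([579, 439, 0]) cube([34, 34, 454]);
translate([168, 840, 0]) cube([34, 34, 454]);
translate([579, 840, 0]) cube([34, 34, 454]);
translate([168, 853, 485]) cube([445, 21, 409]);
translate([168, 439, 633]) cube([44, 414, 44]);
translate([569, 439, 633]) cube([44, 414, 44]);
translate([168, 439, 485]) cube([44, 44, 148]);
translate([569, 439, 485]) cube([44, 44, 148]);


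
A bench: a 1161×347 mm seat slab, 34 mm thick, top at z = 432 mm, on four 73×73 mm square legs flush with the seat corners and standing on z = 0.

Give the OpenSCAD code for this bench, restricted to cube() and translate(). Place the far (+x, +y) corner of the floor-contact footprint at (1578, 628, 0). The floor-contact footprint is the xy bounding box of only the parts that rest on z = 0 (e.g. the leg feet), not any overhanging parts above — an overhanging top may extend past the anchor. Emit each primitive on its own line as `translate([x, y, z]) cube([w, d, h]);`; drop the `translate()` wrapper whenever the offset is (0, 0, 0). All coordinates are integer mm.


// leg_h = 432 − 34 = 398
translate([417, 281, 398]) cube([1161, 347, 34]);
translate([417, 281, 0]) cube([73, 73, 398]);
translate([417, 555, 0]) cube([73, 73, 398]);
translate([1505, 281, 0]) cube([73, 73, 398]);
translate([1505, 555, 0]) cube([73, 73, 398]);


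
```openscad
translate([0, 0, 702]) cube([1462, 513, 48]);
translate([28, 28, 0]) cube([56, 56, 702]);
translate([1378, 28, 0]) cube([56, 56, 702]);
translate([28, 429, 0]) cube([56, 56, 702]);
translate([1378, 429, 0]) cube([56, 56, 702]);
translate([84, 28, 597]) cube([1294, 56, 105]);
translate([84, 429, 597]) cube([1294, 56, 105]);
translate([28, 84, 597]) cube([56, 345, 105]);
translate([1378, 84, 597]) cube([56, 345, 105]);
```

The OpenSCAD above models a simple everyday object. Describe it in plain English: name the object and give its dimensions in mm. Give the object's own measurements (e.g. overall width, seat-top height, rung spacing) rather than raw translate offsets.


A rectangular dining table. The top is 1462×513×48 mm with its upper surface at z = 750 mm. It stands on four 56×56 mm square legs, each inset 28 mm from the nearest pair of top edges, running from the floor to the underside of the top. Four apron rails, 56 mm thick and 105 mm tall, run between adjacent legs with their top edges flush with the underside of the top and their outer faces flush with the legs' outer faces.


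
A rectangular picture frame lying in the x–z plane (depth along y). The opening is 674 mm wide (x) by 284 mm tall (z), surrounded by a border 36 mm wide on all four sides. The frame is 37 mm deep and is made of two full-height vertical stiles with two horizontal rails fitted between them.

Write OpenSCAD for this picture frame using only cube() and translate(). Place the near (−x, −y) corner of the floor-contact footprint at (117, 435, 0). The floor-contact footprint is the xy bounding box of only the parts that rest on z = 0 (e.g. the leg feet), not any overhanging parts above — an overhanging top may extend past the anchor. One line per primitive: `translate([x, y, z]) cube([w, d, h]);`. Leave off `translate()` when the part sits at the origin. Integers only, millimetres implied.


translate([117, 435, 0]) cube([36, 37, 356]);
translate([827, 435, 0]) cube([36, 37, 356]);
translate([153, 435, 0]) cube([674, 37, 36]);
translate([153, 435, 320]) cube([674, 37, 36]);


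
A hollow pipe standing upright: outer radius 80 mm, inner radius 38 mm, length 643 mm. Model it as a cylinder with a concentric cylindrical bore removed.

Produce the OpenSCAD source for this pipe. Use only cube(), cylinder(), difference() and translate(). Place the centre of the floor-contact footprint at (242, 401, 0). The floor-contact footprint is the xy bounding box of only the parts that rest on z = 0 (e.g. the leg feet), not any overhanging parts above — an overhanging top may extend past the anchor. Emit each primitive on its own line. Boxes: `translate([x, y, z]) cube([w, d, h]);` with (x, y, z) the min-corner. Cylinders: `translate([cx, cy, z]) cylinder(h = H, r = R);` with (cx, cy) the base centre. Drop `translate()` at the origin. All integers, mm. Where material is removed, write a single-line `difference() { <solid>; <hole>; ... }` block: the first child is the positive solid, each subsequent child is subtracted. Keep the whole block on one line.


difference() { translate([242, 401, 0]) cylinder(h = 643, r = 80); translate([242, 401, 0]) cylinder(h = 643, r = 38); }


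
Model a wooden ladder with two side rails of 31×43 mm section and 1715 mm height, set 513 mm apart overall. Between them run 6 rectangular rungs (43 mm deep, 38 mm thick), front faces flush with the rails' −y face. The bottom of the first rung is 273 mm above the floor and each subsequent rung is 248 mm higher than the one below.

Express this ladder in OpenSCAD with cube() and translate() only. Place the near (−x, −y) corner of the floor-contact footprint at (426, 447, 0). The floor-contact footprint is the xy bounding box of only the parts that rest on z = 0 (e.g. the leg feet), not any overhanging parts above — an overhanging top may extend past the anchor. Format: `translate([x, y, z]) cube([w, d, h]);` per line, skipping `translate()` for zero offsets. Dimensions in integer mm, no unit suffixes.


translate([426, 447, 0]) cube([31, 43, 1715]);
translate([908, 447, 0]) cube([31, 43, 1715]);
translate([457, 447, 273]) cube([451, 43, 38]);
translate([457, 447, 521]) cube([451, 43, 38]);
translate([457, 447, 769]) cube([451, 43, 38]);
translate([457, 447, 1017]) cube([451, 43, 38]);
translate([457, 447, 1265]) cube([451, 43, 38]);
translate([457, 447, 1513]) cube([451, 43, 38]);


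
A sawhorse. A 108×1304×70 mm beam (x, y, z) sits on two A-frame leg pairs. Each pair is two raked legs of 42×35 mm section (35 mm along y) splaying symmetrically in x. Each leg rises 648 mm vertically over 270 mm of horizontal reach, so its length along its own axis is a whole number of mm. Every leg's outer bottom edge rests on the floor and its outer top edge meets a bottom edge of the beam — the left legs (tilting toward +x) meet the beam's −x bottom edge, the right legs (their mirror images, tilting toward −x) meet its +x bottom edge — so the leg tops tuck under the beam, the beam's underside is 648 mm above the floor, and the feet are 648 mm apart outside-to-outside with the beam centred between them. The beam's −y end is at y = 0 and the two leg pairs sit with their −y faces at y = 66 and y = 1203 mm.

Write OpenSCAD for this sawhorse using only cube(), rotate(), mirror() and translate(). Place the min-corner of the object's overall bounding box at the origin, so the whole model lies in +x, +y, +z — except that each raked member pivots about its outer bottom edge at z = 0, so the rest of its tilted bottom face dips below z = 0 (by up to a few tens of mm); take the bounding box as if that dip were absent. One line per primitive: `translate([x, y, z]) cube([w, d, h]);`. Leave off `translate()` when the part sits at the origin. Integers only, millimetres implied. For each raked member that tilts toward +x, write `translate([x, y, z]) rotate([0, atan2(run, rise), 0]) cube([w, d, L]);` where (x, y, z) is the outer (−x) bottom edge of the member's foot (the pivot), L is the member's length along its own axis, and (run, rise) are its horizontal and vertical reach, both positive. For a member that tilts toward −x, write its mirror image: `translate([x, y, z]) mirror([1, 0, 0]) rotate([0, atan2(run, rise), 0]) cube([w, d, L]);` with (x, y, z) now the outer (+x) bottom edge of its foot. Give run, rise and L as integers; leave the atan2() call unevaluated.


// leg length = √(270² + 648²) = 702
// right-leg outer foot x = 2·270 + 108 = 648
// beam min-corner = (270, 0, 648)
translate([270, 0, 648]) cube([108, 1304, 70]);
translate([0, 66, 0]) rotate([0, atan2(270, 648), 0]) cube([42, 35, 702]);
translate([648, 66, 0]) mirror([1, 0, 0]) rotate([0, atan2(270, 648), 0]) cube([42, 35, 702]);
translate([0, 1203, 0]) rotate([0, atan2(270, 648), 0]) cube([42, 35, 702]);
translate([648, 1203, 0]) mirror([1, 0, 0]) rotate([0, atan2(270, 648), 0]) cube([42, 35, 702]);
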